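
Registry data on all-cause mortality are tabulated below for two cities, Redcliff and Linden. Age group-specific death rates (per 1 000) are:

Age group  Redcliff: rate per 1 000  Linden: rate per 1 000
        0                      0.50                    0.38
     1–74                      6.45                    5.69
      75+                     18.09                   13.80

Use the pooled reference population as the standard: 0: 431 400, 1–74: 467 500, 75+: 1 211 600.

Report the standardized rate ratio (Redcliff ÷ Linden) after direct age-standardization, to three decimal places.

1.287

Standard total = 2 110 500; weights = 0.2044, 0.2215, 0.5741.
Redcliff: 0.2044×0.50 + 0.2215×6.45 + 0.5741×18.09 = 11.9161 per 1 000.
Linden: 0.2044×0.38 + 0.2215×5.69 + 0.5741×13.80 = 9.2604 per 1 000.
Ratio = 11.9161 ÷ 9.2604 = 1.28678.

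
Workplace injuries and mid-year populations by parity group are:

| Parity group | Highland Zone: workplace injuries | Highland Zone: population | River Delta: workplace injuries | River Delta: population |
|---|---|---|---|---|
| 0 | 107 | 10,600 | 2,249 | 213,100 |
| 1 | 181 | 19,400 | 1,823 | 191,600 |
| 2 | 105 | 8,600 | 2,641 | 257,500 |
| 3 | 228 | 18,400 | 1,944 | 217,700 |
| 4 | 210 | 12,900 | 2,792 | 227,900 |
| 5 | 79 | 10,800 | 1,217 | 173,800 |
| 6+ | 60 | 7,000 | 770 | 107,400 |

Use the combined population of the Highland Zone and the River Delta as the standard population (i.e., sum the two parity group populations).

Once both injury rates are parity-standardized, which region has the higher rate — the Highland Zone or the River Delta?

Parity-specific rates per 10,000 for the Highland Zone: 100.94, 93.30, 122.09, 123.91, 162.79, 73.15, 85.71.
For the River Delta: 105.54, 95.15, 102.56, 89.30, 122.51, 70.02, 71.69.
Combined standard total = 1,476,700; weights = 0.1515, 0.1429, 0.1802, 0.1599, 0.1631, 0.1250, 0.0775.
The Highland Zone: 0.1515×100.94 + 0.1429×93.30 + 0.1802×122.09 + 0.1599×123.91 + 0.1631×162.79 + 0.1250×73.15 + 0.0775×85.71 = 112.7655 per 10,000.
The River Delta: 0.1515×105.54 + 0.1429×95.15 + 0.1802×102.56 + 0.1599×89.30 + 0.1631×122.51 + 0.1250×70.02 + 0.0775×71.69 = 96.6263 per 10,000.

Highland Zone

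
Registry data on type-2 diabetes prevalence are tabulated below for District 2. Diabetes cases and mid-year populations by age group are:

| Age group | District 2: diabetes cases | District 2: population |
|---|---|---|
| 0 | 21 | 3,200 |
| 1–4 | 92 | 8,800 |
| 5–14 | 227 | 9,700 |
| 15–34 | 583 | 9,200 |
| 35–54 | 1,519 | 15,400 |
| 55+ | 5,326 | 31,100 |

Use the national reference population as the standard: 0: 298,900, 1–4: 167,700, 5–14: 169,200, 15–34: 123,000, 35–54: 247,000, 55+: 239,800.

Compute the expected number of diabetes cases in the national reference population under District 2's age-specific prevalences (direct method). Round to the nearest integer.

80899

Age-specific rates per 1,000 for District 2: 6.562, 10.455, 23.402, 63.370, 98.636, 171.254.
Expected diabetes cases = Σ (standard pop × age-specific rate ÷ 1,000)
= 298,900×6.562/1,000 + 167,700×10.455/1,000 + 169,200×23.402/1,000 + 123,000×63.370/1,000 + 247,000×98.636/1,000 + 239,800×171.254/1,000
= 1961.53 + 1753.23 + 3959.63 + 7794.46 + 24363.18 + 41066.71 = 80898.74.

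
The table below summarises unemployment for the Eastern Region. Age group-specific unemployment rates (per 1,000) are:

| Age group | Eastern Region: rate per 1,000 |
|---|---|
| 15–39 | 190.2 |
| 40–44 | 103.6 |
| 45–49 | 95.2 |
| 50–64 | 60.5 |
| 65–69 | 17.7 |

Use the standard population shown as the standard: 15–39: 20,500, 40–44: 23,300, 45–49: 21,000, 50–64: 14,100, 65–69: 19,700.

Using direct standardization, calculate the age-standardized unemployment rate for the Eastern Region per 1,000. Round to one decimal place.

96.5

Standard total = 98,600; weights = 0.2079, 0.2363, 0.2130, 0.1430, 0.1998.
Standardized rate: 0.2079×190.2 + 0.2363×103.6 + 0.2130×95.2 + 0.1430×60.5 + 0.1998×17.7 = 96.4901 per 1,000.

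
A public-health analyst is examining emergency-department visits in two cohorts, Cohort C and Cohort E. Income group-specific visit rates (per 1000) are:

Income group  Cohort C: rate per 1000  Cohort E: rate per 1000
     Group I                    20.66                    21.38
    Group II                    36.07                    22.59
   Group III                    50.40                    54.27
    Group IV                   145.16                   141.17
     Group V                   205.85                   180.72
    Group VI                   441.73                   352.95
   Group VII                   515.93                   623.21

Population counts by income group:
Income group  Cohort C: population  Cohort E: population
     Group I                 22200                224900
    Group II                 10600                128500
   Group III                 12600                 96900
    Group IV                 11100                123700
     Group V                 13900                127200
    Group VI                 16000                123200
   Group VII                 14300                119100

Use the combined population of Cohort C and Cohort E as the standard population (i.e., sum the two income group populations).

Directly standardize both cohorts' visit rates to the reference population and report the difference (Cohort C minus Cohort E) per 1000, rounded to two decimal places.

Combined standard total = 1044200; weights = 0.2366, 0.1332, 0.1049, 0.1291, 0.1351, 0.1333, 0.1278.
Cohort C: 0.2366×20.66 + 0.1332×36.07 + 0.1049×50.40 + 0.1291×145.16 + 0.1351×205.85 + 0.1333×441.73 + 0.1278×515.93 = 186.3322 per 1000.
Cohort E: 0.2366×21.38 + 0.1332×22.59 + 0.1049×54.27 + 0.1291×141.17 + 0.1351×180.72 + 0.1333×352.95 + 0.1278×623.21 = 183.0722 per 1000.
Difference = 186.3322 − 183.0722 = 3.2600.

3.26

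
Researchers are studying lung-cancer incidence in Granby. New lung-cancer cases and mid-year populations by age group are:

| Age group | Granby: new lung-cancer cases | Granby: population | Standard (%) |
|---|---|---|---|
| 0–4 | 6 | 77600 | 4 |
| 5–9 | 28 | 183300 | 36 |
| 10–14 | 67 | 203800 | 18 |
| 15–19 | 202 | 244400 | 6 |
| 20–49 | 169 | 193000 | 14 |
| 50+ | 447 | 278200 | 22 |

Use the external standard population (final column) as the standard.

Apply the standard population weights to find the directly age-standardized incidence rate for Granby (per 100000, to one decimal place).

64.3

Age-specific rates per 100000 for Granby: 7.73, 15.28, 32.88, 82.65, 87.56, 160.68.
Standard weights: 0.04, 0.36, 0.18, 0.06, 0.14, 0.22.
Standardized rate: 0.0400×7.73 + 0.3600×15.28 + 0.1800×32.88 + 0.0600×82.65 + 0.1400×87.56 + 0.2200×160.68 = 64.2928 per 100000.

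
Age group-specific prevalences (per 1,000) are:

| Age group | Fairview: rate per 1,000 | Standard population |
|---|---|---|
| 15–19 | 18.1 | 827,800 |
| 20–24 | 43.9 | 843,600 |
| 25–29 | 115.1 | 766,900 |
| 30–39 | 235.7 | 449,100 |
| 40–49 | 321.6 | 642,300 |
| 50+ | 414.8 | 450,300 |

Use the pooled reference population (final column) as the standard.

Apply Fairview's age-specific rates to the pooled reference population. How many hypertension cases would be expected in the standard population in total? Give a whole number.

639488

Expected hypertension cases = Σ (standard pop × age-specific rate ÷ 1,000)
= 827,800×18.1/1,000 + 843,600×43.9/1,000 + 766,900×115.1/1,000 + 449,100×235.7/1,000 + 642,300×321.6/1,000 + 450,300×414.8/1,000
= 14983.18 + 37034.04 + 88270.19 + 105852.87 + 206563.68 + 186784.44 = 639488.40.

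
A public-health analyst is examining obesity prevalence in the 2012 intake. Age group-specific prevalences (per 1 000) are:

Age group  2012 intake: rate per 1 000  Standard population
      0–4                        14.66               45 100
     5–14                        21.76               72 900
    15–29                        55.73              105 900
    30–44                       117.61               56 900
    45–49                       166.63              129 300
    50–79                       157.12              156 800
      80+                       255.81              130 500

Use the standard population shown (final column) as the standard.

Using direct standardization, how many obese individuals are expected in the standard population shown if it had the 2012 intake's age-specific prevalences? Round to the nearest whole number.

94406

Expected obese individuals = Σ (standard pop × age-specific rate ÷ 1 000)
= 45 100×14.66/1 000 + 72 900×21.76/1 000 + 105 900×55.73/1 000 + 56 900×117.61/1 000 + 129 300×166.63/1 000 + 156 800×157.12/1 000 + 130 500×255.81/1 000
= 661.17 + 1586.30 + 5901.81 + 6692.01 + 21545.26 + 24636.42 + 33383.21 = 94406.17.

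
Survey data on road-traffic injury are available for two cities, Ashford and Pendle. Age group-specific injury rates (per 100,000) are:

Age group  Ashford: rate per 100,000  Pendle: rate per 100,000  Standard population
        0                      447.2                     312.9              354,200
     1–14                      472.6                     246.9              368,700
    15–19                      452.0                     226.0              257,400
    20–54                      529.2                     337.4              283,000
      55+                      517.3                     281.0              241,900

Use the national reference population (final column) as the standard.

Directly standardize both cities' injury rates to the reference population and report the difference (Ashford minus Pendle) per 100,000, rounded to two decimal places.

Standard total = 1,505,200; weights = 0.2353, 0.2450, 0.1710, 0.1880, 0.1607.
Ashford: 0.2353×447.2 + 0.2450×472.6 + 0.1710×452.0 + 0.1880×529.2 + 0.1607×517.3 = 480.9255 per 100,000.
Pendle: 0.2353×312.9 + 0.2450×246.9 + 0.1710×226.0 + 0.1880×337.4 + 0.1607×281.0 = 281.3525 per 100,000.
Difference = 480.9255 − 281.3525 = 199.5731.

199.57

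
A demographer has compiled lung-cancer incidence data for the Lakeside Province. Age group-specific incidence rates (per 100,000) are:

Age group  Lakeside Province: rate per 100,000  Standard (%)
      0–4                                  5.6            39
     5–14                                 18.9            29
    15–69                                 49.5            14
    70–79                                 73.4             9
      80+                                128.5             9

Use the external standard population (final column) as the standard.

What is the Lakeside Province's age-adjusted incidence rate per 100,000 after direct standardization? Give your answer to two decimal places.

Standard weights: 0.39, 0.29, 0.14, 0.09, 0.09.
Standardized rate: 0.3900×5.6 + 0.2900×18.9 + 0.1400×49.5 + 0.0900×73.4 + 0.0900×128.5 = 32.7660 per 100,000.

32.77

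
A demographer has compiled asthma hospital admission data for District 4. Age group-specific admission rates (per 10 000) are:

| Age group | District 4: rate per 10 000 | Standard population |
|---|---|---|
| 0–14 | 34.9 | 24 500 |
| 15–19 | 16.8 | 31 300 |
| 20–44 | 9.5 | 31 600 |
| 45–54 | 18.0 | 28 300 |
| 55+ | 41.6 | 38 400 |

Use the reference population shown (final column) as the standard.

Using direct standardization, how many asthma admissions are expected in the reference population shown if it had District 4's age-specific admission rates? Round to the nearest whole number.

379

Expected asthma admissions = Σ (standard pop × age-specific rate ÷ 10 000)
= 24 500×34.9/10 000 + 31 300×16.8/10 000 + 31 600×9.5/10 000 + 28 300×18.0/10 000 + 38 400×41.6/10 000
= 85.50 + 52.58 + 30.02 + 50.94 + 159.74 = 378.79.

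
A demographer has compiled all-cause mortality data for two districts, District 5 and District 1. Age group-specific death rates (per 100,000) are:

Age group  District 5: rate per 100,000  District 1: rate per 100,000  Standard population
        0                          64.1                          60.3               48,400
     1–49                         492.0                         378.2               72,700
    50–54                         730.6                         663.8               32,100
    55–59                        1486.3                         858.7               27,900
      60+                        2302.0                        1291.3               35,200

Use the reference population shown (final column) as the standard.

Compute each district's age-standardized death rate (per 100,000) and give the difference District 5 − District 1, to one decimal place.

294.4

Standard total = 216,300; weights = 0.2238, 0.3361, 0.1484, 0.1290, 0.1627.
District 5: 0.2238×64.1 + 0.3361×492.0 + 0.1484×730.6 + 0.1290×1486.3 + 0.1627×2302.0 = 854.4673 per 100,000.
District 1: 0.2238×60.3 + 0.3361×378.2 + 0.1484×663.8 + 0.1290×858.7 + 0.1627×1291.3 = 560.0237 per 100,000.
Difference = 854.4673 − 560.0237 = 294.4436.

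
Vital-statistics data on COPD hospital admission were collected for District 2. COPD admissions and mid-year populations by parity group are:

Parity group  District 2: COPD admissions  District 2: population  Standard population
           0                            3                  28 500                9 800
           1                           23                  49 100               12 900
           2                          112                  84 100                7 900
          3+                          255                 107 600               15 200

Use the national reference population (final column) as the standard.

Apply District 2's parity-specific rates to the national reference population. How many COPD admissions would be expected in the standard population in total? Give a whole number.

54

Parity-specific rates per 10 000 for District 2: 1.05, 4.68, 13.32, 23.70.
Expected COPD admissions = Σ (standard pop × parity-specific rate ÷ 10 000)
= 9 800×1.05/10 000 + 12 900×4.68/10 000 + 7 900×13.32/10 000 + 15 200×23.70/10 000
= 1.03 + 6.04 + 10.52 + 36.02 = 53.62.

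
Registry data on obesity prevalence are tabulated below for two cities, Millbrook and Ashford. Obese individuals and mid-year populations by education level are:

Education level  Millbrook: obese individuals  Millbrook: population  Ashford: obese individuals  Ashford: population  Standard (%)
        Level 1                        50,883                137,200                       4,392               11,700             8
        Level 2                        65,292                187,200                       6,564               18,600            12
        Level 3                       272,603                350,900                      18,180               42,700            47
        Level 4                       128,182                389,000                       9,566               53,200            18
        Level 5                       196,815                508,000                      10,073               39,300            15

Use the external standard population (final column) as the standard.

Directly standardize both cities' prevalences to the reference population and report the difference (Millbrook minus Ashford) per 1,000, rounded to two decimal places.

Education-specific rates per 1,000 for Millbrook: 370.867, 348.782, 776.868, 329.517, 387.431.
For Ashford: 375.385, 352.903, 425.761, 179.812, 256.310.
Standard weights: 0.08, 0.12, 0.47, 0.18, 0.15.
Millbrook: 0.0800×370.867 + 0.1200×348.782 + 0.4700×776.868 + 0.1800×329.517 + 0.1500×387.431 = 554.0789 per 1,000.
Ashford: 0.0800×375.385 + 0.1200×352.903 + 0.4700×425.761 + 0.1800×179.812 + 0.1500×256.310 = 343.2996 per 1,000.
Difference = 554.0789 − 343.2996 = 210.7793.

210.78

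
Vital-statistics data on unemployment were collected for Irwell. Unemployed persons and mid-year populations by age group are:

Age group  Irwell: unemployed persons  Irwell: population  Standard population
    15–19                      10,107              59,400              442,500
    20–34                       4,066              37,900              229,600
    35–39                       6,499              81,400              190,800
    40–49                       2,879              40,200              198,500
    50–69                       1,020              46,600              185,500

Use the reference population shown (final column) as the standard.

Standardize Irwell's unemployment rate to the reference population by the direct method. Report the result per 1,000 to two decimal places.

Age-specific rates per 1,000 for Irwell: 170.152, 107.282, 79.840, 71.617, 21.888.
Standard total = 1,246,900; weights = 0.3549, 0.1841, 0.1530, 0.1592, 0.1488.
Standardized rate: 0.3549×170.152 + 0.1841×107.282 + 0.1530×79.840 + 0.1592×71.617 + 0.1488×21.888 = 107.0125 per 1,000.

107.01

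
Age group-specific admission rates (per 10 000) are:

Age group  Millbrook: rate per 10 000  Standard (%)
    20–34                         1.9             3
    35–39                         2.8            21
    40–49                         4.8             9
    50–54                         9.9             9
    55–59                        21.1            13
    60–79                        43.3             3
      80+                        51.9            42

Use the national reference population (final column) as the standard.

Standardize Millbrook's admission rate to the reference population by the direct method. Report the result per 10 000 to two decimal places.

Standard weights: 0.03, 0.21, 0.09, 0.09, 0.13, 0.03, 0.42.
Standardized rate: 0.0300×1.9 + 0.2100×2.8 + 0.0900×4.8 + 0.0900×9.9 + 0.1300×21.1 + 0.0300×43.3 + 0.4200×51.9 = 27.8080 per 10 000.

27.81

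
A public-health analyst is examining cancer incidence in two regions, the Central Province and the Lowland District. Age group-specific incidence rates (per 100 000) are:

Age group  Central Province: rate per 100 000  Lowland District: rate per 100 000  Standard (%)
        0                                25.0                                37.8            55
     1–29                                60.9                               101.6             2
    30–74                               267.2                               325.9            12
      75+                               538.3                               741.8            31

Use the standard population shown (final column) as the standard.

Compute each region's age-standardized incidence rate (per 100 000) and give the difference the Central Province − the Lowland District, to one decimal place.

-78.0

Standard weights: 0.55, 0.02, 0.12, 0.31.
The Central Province: 0.5500×25.0 + 0.0200×60.9 + 0.1200×267.2 + 0.3100×538.3 = 213.9050 per 100 000.
The Lowland District: 0.5500×37.8 + 0.0200×101.6 + 0.1200×325.9 + 0.3100×741.8 = 291.8880 per 100 000.
Difference = 213.9050 − 291.8880 = -77.9830.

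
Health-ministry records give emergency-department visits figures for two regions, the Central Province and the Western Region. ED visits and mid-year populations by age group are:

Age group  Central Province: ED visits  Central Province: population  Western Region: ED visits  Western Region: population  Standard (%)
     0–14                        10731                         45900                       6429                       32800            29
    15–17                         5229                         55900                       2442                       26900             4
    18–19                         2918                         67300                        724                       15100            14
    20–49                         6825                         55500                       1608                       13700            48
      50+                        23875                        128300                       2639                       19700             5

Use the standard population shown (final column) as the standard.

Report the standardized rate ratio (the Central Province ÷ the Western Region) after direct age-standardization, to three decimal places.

1.121

Age-specific rates per 1000 for the Central Province: 233.791, 93.542, 43.358, 122.973, 186.087.
For the Western Region: 196.006, 90.781, 47.947, 117.372, 133.959.
Standard weights: 0.29, 0.04, 0.14, 0.48, 0.05.
The Central Province: 0.2900×233.791 + 0.0400×93.542 + 0.1400×43.358 + 0.4800×122.973 + 0.0500×186.087 = 145.9426 per 1000.
The Western Region: 0.2900×196.006 + 0.0400×90.781 + 0.1400×47.947 + 0.4800×117.372 + 0.0500×133.959 = 130.2222 per 1000.
Ratio = 145.9426 ÷ 130.2222 = 1.12072.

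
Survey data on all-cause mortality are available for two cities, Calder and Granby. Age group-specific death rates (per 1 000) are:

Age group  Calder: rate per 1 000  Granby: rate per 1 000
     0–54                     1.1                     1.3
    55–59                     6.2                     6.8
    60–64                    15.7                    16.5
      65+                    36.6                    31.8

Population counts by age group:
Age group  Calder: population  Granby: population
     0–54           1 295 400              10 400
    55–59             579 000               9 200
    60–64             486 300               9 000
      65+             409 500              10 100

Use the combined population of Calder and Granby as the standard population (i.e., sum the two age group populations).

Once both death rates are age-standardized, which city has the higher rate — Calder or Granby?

Combined standard total = 2 808 900; weights = 0.4649, 0.2094, 0.1763, 0.1494.
Calder: 0.4649×1.1 + 0.2094×6.2 + 0.1763×15.7 + 0.1494×36.6 = 10.0455 per 1 000.
Granby: 0.4649×1.3 + 0.2094×6.8 + 0.1763×16.5 + 0.1494×31.8 = 9.6881 per 1 000.
The crude rates (9.98 vs 14.10) would put Granby higher, but that reflects its age composition; once standardized to a common age structure, Calder has the higher underlying rate.

Calder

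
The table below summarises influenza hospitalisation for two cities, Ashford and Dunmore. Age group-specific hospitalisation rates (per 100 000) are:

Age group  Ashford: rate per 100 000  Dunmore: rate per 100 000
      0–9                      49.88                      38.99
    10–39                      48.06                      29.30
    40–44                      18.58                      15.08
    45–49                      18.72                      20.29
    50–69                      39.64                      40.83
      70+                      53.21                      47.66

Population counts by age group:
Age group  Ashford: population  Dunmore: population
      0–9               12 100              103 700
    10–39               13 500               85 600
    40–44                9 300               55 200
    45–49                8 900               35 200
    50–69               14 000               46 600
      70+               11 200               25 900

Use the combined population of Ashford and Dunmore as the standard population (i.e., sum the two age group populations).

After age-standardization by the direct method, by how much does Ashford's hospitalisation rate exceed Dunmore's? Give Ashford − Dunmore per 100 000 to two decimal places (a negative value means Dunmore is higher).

Combined standard total = 421 200; weights = 0.2749, 0.2353, 0.1531, 0.1047, 0.1439, 0.0881.
Ashford: 0.2749×49.88 + 0.2353×48.06 + 0.1531×18.58 + 0.1047×18.72 + 0.1439×39.64 + 0.0881×53.21 = 40.2163 per 100 000.
Dunmore: 0.2749×38.99 + 0.2353×29.30 + 0.1531×15.08 + 0.1047×20.29 + 0.1439×40.83 + 0.0881×47.66 = 32.1192 per 100 000.
Difference = 40.2163 − 32.1192 = 8.0971.

8.10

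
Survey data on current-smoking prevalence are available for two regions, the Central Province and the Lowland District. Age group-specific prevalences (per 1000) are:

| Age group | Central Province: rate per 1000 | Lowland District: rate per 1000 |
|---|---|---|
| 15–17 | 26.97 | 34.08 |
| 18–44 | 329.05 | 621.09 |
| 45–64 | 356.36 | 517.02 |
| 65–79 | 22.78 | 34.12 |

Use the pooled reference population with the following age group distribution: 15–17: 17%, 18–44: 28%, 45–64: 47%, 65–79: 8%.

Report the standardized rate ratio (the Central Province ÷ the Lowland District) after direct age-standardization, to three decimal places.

0.625

Standard weights: 0.17, 0.28, 0.47, 0.08.
The Central Province: 0.1700×26.97 + 0.2800×329.05 + 0.4700×356.36 + 0.0800×22.78 = 266.0305 per 1000.
The Lowland District: 0.1700×34.08 + 0.2800×621.09 + 0.4700×517.02 + 0.0800×34.12 = 425.4278 per 1000.
Ratio = 266.0305 ÷ 425.4278 = 0.62532.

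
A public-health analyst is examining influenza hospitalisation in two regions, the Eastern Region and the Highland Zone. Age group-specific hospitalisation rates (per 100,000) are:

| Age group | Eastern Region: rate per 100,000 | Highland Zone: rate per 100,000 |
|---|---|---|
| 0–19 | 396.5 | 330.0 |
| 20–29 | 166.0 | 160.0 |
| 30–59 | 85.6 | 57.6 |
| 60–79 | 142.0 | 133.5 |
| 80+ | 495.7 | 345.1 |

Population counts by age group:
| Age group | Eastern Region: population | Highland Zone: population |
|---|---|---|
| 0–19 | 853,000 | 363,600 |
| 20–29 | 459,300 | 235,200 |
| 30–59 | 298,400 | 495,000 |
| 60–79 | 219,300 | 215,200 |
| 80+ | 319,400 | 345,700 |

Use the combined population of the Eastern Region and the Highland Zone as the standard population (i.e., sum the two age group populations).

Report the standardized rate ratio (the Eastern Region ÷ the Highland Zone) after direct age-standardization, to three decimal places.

1.250

Combined standard total = 3,804,100; weights = 0.3198, 0.1826, 0.2086, 0.1142, 0.1748.
The Eastern Region: 0.3198×396.5 + 0.1826×166.0 + 0.2086×85.6 + 0.1142×142.0 + 0.1748×495.7 = 277.8510 per 100,000.
The Highland Zone: 0.3198×330.0 + 0.1826×160.0 + 0.2086×57.6 + 0.1142×133.5 + 0.1748×345.1 = 222.3468 per 100,000.
Ratio = 277.8510 ÷ 222.3468 = 1.24963.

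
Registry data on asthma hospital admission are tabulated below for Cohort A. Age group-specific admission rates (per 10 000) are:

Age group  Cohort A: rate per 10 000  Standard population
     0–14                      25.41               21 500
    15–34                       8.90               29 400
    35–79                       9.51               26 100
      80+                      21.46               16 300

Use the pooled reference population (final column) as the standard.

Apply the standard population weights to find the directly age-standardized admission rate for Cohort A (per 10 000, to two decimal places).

Standard total = 93 300; weights = 0.2304, 0.3151, 0.2797, 0.1747.
Standardized rate: 0.2304×25.41 + 0.3151×8.90 + 0.2797×9.51 + 0.1747×21.46 = 15.0695 per 10 000.

15.07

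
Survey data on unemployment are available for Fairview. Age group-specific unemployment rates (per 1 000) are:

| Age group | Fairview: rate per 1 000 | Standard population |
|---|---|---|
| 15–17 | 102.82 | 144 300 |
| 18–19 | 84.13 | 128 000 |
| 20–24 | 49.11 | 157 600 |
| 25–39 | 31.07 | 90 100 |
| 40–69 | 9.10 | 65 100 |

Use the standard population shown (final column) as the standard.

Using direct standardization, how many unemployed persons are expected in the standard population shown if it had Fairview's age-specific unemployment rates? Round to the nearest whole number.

Expected unemployed persons = Σ (standard pop × age-specific rate ÷ 1 000)
= 144 300×102.82/1 000 + 128 000×84.13/1 000 + 157 600×49.11/1 000 + 90 100×31.07/1 000 + 65 100×9.10/1 000
= 14836.93 + 10768.64 + 7739.74 + 2799.41 + 592.41 = 36737.12.

36737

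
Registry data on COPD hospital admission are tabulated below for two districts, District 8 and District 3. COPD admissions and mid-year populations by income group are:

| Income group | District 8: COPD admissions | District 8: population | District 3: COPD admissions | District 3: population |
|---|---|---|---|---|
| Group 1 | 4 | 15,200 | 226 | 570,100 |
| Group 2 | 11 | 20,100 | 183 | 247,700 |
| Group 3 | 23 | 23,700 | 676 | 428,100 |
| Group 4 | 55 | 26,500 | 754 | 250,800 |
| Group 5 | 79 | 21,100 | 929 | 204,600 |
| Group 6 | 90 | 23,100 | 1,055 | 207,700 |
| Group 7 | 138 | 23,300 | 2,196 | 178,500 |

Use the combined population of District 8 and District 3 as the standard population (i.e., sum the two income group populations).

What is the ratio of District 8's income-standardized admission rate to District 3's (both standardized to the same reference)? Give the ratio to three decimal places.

0.639

Income-specific rates per 10,000 for District 8: 2.63, 5.47, 9.70, 20.75, 37.44, 38.96, 59.23.
For District 3: 3.96, 7.39, 15.79, 30.06, 45.41, 50.79, 123.03.
Combined standard total = 2,240,500; weights = 0.2612, 0.1195, 0.2017, 0.1238, 0.1007, 0.1030, 0.0901.
District 8: 0.2612×2.63 + 0.1195×5.47 + 0.2017×9.70 + 0.1238×20.75 + 0.1007×37.44 + 0.1030×38.96 + 0.0901×59.23 = 18.9870 per 10,000.
District 3: 0.2612×3.96 + 0.1195×7.39 + 0.2017×15.79 + 0.1238×30.06 + 0.1007×45.41 + 0.1030×50.79 + 0.0901×123.03 = 29.7110 per 10,000.
Ratio = 18.9870 ÷ 29.7110 = 0.63906.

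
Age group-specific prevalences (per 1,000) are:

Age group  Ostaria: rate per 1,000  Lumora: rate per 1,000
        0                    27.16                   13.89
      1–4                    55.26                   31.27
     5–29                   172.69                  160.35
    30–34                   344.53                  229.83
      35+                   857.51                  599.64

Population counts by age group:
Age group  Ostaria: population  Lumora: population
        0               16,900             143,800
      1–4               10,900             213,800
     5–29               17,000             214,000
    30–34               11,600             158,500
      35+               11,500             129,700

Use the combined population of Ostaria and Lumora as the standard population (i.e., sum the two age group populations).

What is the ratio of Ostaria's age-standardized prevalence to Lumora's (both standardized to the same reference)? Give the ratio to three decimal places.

Combined standard total = 927,700; weights = 0.1732, 0.2422, 0.2490, 0.1834, 0.1522.
Ostaria: 0.1732×27.16 + 0.2422×55.26 + 0.2490×172.69 + 0.1834×344.53 + 0.1522×857.51 = 254.7784 per 1,000.
Lumora: 0.1732×13.89 + 0.2422×31.27 + 0.2490×160.35 + 0.1834×229.83 + 0.1522×599.64 = 183.3164 per 1,000.
Ratio = 254.7784 ÷ 183.3164 = 1.38983.

1.390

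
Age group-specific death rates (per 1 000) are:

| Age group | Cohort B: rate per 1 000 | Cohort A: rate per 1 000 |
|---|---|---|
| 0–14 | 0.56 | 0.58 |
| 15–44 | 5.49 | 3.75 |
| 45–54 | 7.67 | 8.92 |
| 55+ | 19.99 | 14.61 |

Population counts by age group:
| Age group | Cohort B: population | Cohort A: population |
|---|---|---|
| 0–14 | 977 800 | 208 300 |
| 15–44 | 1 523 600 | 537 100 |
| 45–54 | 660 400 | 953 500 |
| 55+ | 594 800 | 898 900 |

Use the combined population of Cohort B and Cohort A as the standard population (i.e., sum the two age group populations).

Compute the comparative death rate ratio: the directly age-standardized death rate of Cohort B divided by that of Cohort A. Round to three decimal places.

Combined standard total = 6 354 400; weights = 0.1867, 0.3243, 0.2540, 0.2351.
Cohort B: 0.1867×0.56 + 0.3243×5.49 + 0.2540×7.67 + 0.2351×19.99 = 8.5319 per 1 000.
Cohort A: 0.1867×0.58 + 0.3243×3.75 + 0.2540×8.92 + 0.2351×14.61 = 7.0242 per 1 000.
Ratio = 8.5319 ÷ 7.0242 = 1.21465.

1.215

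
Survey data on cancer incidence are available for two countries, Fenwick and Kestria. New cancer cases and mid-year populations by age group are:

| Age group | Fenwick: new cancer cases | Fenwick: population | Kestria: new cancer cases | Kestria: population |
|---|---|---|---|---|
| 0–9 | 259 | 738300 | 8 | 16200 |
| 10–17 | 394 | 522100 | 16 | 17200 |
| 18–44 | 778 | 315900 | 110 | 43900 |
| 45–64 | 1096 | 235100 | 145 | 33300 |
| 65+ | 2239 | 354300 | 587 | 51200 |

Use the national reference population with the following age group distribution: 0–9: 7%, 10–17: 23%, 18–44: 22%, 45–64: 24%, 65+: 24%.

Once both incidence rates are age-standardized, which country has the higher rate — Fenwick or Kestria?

Kestria

Age-specific rates per 100000 for Fenwick: 35.08, 75.46, 246.28, 466.18, 631.95.
For Kestria: 49.38, 93.02, 250.57, 435.44, 1146.48.
Standard weights: 0.07, 0.23, 0.22, 0.24, 0.24.
Fenwick: 0.0700×35.08 + 0.2300×75.46 + 0.2200×246.28 + 0.2400×466.18 + 0.2400×631.95 = 337.5466 per 100000.
Kestria: 0.0700×49.38 + 0.2300×93.02 + 0.2200×250.57 + 0.2400×435.44 + 0.2400×1146.48 = 459.6382 per 100000.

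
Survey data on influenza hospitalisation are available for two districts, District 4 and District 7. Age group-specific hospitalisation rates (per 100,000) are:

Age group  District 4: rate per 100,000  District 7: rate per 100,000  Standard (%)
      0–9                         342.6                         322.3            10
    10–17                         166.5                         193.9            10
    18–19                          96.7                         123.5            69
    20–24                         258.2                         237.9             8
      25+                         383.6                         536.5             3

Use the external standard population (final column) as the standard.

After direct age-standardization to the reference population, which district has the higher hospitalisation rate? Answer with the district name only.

District 7

Standard weights: 0.10, 0.10, 0.69, 0.08, 0.03.
District 4: 0.1000×342.6 + 0.1000×166.5 + 0.6900×96.7 + 0.0800×258.2 + 0.0300×383.6 = 149.7970 per 100,000.
District 7: 0.1000×322.3 + 0.1000×193.9 + 0.6900×123.5 + 0.0800×237.9 + 0.0300×536.5 = 171.9620 per 100,000.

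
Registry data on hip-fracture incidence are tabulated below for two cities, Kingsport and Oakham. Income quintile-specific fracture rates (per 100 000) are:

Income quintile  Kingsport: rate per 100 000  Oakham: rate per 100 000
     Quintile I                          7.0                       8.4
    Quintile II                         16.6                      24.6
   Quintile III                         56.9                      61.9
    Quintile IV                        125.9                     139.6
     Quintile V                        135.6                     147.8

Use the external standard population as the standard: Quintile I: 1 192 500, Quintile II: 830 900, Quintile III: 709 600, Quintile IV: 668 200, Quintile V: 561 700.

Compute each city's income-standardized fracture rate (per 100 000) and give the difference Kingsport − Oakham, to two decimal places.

Standard total = 3 962 900; weights = 0.3009, 0.2097, 0.1791, 0.1686, 0.1417.
Kingsport: 0.3009×7.0 + 0.2097×16.6 + 0.1791×56.9 + 0.1686×125.9 + 0.1417×135.6 = 56.2239 per 100 000.
Oakham: 0.3009×8.4 + 0.2097×24.6 + 0.1791×61.9 + 0.1686×139.6 + 0.1417×147.8 = 63.2570 per 100 000.
Difference = 56.2239 − 63.2570 = -7.0332.

-7.03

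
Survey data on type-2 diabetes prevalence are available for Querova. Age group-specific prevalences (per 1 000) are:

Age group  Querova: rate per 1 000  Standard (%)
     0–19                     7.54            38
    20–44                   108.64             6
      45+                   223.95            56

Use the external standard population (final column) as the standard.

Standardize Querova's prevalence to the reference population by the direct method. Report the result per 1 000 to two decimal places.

Standard weights: 0.38, 0.06, 0.56.
Standardized rate: 0.3800×7.54 + 0.0600×108.64 + 0.5600×223.95 = 134.7956 per 1 000.

134.80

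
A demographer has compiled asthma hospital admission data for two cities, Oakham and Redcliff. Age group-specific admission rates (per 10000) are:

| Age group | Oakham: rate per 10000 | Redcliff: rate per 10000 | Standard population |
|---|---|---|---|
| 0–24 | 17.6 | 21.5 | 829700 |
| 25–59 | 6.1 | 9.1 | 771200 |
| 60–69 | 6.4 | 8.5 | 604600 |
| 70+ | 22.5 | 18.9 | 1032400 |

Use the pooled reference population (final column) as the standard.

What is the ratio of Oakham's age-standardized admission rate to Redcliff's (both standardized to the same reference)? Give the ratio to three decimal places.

Standard total = 3237900; weights = 0.2562, 0.2382, 0.1867, 0.3188.
Oakham: 0.2562×17.6 + 0.2382×6.1 + 0.1867×6.4 + 0.3188×22.5 = 14.3320 per 10000.
Redcliff: 0.2562×21.5 + 0.2382×9.1 + 0.1867×8.5 + 0.3188×18.9 = 15.2901 per 10000.
Ratio = 14.3320 ÷ 15.2901 = 0.93733.

0.937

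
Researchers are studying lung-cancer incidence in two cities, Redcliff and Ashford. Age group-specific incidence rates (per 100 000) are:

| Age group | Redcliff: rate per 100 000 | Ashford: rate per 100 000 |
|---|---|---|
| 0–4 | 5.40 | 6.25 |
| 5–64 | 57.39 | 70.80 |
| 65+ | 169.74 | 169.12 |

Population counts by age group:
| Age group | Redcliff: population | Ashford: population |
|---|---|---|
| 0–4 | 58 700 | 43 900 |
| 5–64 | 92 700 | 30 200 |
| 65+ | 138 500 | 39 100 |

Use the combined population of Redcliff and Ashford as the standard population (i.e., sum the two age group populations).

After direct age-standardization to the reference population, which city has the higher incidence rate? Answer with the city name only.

Ashford

Combined standard total = 403 100; weights = 0.2545, 0.3049, 0.4406.
Redcliff: 0.2545×5.40 + 0.3049×57.39 + 0.4406×169.74 = 93.6569 per 100 000.
Ashford: 0.2545×6.25 + 0.3049×70.80 + 0.4406×169.12 = 97.6886 per 100 000.
The crude rates (100.54 vs 79.73) would put Redcliff higher, but that reflects its age composition; once standardized to a common age structure, Ashford has the higher underlying rate.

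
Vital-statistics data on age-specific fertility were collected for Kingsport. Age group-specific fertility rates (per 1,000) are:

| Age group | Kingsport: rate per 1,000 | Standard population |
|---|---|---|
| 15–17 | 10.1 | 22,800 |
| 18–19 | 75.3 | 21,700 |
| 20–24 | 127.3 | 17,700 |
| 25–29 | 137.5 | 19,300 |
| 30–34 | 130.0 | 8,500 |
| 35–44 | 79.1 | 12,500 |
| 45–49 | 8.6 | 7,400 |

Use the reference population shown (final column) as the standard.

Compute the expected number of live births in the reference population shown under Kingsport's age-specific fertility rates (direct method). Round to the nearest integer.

Expected live births = Σ (standard pop × age-specific rate ÷ 1,000)
= 22,800×10.1/1,000 + 21,700×75.3/1,000 + 17,700×127.3/1,000 + 19,300×137.5/1,000 + 8,500×130.0/1,000 + 12,500×79.1/1,000 + 7,400×8.6/1,000
= 230.28 + 1634.01 + 2253.21 + 2653.75 + 1105.00 + 988.75 + 63.64 = 8928.64.

8929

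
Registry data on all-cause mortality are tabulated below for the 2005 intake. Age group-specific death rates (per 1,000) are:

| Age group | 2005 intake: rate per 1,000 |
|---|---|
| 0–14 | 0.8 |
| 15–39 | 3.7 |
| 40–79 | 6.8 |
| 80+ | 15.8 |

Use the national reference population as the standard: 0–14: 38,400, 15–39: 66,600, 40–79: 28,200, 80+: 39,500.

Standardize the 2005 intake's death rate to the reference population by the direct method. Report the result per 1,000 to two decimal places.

Standard total = 172,700; weights = 0.2224, 0.3856, 0.1633, 0.2287.
Standardized rate: 0.2224×0.8 + 0.3856×3.7 + 0.1633×6.8 + 0.2287×15.8 = 6.3289 per 1,000.

6.33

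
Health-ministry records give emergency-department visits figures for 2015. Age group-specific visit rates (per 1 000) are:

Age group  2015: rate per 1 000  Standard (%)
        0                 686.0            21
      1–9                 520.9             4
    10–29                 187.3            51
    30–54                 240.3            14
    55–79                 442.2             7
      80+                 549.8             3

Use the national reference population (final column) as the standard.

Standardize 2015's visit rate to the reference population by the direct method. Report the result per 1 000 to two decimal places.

341.51

Standard weights: 0.21, 0.04, 0.51, 0.14, 0.07, 0.03.
Standardized rate: 0.2100×686.0 + 0.0400×520.9 + 0.5100×187.3 + 0.1400×240.3 + 0.0700×442.2 + 0.0300×549.8 = 341.5090 per 1 000.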